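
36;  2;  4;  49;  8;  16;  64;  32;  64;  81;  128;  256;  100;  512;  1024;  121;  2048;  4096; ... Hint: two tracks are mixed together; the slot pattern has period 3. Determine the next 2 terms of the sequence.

Reading positions in blocks of 3 reveals the pattern ABB — 2 tracks woven together.
Track A: 36, 49, 64, 81, 100, 121 — the squares 6², 7², 8², ….
Track B: 2, 4, 8, 16, 32, 64, 128, 256, 512, 1024, 2048, 4096 — powers 2^1, 2^2, 2^3, ….
Position 19 falls in track A as its term 7, giving 144.
Term 20 comes from track B (its 13th entry): 8192.

144, 8192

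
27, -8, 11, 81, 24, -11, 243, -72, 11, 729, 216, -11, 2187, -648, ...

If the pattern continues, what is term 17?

Read the sequence 3 terms at a time; column i is its own pattern.
Track A = 27, 81, 243, 729, 2187: successive powers of 3.
Track B = -8, 24, -72, 216, -648: multiplying by -3 each time.
Track C = 11, -11, 11, -11: alternating ±11.
Position 17 → track B, term 6 = 1944.

1944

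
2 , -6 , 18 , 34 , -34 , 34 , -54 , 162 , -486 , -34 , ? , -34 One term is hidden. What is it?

34

Positions follow the repeating pattern AAABBB; grouping by letter gives 2 tracks.
Track A: 2, -6, 18, -54, 162, -486 — a geometric progression (common ratio -3).
Track B: 34, -34, 34, -34, ?, -34 — the oscillation 34·(−1)^(n+1).
Filling track B at index 5 by its rule yields 34.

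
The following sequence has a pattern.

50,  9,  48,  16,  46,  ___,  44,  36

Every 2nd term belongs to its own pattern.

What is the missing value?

25

Positions 1, 3, 5, … form one subsequence and positions 2, 4, 6, … form another.
Subsequence A: 50, 48, 46, 44. Linear: a_n = 52 − 2·n.
Subsequence B: 9, 16, ?, 36. The squares 3², 4², 5², ….
The gap is subsequence B's term 3; the rule gives 25.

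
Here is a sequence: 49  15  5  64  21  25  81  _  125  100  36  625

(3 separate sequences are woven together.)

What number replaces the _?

28

Read the sequence 3 terms at a time; column i is its own pattern.
Track A: 49, 64, 81, 100 (consecutive squares n² from n = 7).
Track B: 15, 21, ?, 36 (triangular numbers n(n+1)/2 for n = 5, 6, …).
Track C: 5, 25, 125, 625 (geometric, ×5 each step).
Track B's pattern makes the blank 28.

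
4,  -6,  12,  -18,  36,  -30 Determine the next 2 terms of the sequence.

108, -42

Split by position mod 2 into 2 tracks.
Stream A is 4, 12, 36, which is geometric with ratio 3.
Stream B is -6, -18, -30, which is linear: a_n = 6 − 12·n.
Position 7 → stream A, term 4 = 108.
Position 8 → stream B, term 4 = -42.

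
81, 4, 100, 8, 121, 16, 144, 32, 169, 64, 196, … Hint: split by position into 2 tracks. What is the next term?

Odd-indexed and even-indexed terms follow separate rules.
Track A is 81, 100, 121, 144, 169, 196, which is perfect squares starting at 9².
Track B is 4, 8, 16, 32, 64, which is successive powers of 2.
Position 12 falls in track B as its term 6, giving 128.

128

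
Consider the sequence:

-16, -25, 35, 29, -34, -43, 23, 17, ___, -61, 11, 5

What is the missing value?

-52

The slot pattern repeats as AABB (period 4), so there are 2 interleaved tracks.
Track A: -16, -25, -34, -43, ?, -61 (arithmetic, step −9).
Track B: 35, 29, 23, 17, 11, 5 (linear: a_n = 41 − 6·n).
Filling track A at index 5 by its rule yields -52.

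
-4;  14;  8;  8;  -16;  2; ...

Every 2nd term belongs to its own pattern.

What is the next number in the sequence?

32

The terms cycle through 2 interleaved subsequences.
Track A: -4, 8, -16 (geometric, ×-2 each step).
Track B: 14, 8, 2 (arithmetic, step −6).
Position 7 falls in track A as its term 4, giving 32.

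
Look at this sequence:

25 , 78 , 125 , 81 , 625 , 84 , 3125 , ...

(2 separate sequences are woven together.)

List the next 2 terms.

Split by position mod 2 into 2 tracks.
Track A: 25, 125, 625, 3125. Successive powers of 5.
Track B: 78, 81, 84. Arithmetic with common difference +3.
Term 8 comes from track B (its 4th entry): 87.
The 9th slot belongs to track A; its 5th term is 15625.

87, 15625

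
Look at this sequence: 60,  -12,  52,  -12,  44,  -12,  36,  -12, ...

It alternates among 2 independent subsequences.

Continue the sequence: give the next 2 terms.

28, -12

Odd-indexed and even-indexed terms follow separate rules.
Track A: 60, 52, 44, 36 — arithmetic with common difference −8.
Track B: -12, -12, -12, -12 — constant -12.
Position 9 falls in track A as its term 5, giving 28.
Position 10 → track B, term 5 = -12.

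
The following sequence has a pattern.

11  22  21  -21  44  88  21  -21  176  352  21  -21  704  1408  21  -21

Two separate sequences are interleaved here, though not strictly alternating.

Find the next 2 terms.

2816, 5632

Positions follow the repeating pattern AABB; grouping by letter gives 2 tracks.
Track A: 11, 22, 44, 88, 176, 352, 704, 1408 — multiplying by 2 each time.
Track B: 21, -21, 21, -21, 21, -21, 21, -21 — alternating ±21.
Term 17 comes from track A (its 9th entry): 2816.
Term 18 comes from track A (its 10th entry): 5632.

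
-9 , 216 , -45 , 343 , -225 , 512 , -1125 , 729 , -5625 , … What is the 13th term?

Odd-indexed and even-indexed terms follow separate rules.
Stream A = -9, -45, -225, -1125, -5625: geometric with ratio 5.
Stream B = 216, 343, 512, 729: the cubes 6³, 7³, 8³, ….
Position 13 falls in stream A as its term 7, giving -140625.

-140625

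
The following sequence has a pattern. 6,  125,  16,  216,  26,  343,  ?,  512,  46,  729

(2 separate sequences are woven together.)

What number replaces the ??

Odd-indexed and even-indexed terms follow separate rules.
Stream A = 6, 16, 26, ?, 46: arithmetic, step +10.
Stream B = 125, 216, 343, 512, 729: perfect cubes starting at 5³.
So the missing entry in stream A is 36.

36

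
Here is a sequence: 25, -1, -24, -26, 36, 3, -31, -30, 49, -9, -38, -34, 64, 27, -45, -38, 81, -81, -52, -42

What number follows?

100

Split by position mod 4: positions 1, 5, 9, … form one track, and each other residue class forms its own.
Track A: 25, 36, 49, 64, 81 (consecutive squares n² from n = 5).
Track B: -1, 3, -9, 27, -81 (geometric, ×-3 each step).
Track C: -24, -31, -38, -45, -52 (subtracting 7 each time).
Track D: -26, -30, -34, -38, -42 (subtracting 4 each time).
Position 21 falls in track A as its term 6, giving 100.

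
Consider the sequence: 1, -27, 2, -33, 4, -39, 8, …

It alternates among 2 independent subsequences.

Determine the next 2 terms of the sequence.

-45, 16

Odd-indexed and even-indexed terms follow separate rules.
Subsequence A: 1, 2, 4, 8 (successive powers of 2).
Subsequence B: -27, -33, -39 (arithmetic with common difference −6).
Position 8 → subsequence B, term 4 = -45.
The 9th slot belongs to subsequence A; its 5th term is 16.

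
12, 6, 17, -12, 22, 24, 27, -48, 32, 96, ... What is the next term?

37

Positions 1, 3, 5, … form one subsequence and positions 2, 4, 6, … form another.
Stream A = 12, 17, 22, 27, 32: linear: a_n = 7 + 5·n.
Stream B = 6, -12, 24, -48, 96: geometric, ×-2 each step.
Term 11 comes from stream A (its 6th entry): 37.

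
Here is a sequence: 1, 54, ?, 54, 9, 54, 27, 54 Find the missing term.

3

The terms cycle through 2 interleaved subsequences.
Track A: 1, ?, 9, 27. Geometric, ×3 each step.
Track B: 54, 54, 54, 54. Constant 54.
So the missing entry in track A is 3.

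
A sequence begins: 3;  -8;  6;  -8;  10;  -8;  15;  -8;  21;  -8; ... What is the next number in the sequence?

28

Split by position mod 2 into 2 tracks.
Track A: 3, 6, 10, 15, 21 — the triangular numbers T_2, T_3, ….
Track B: -8, -8, -8, -8, -8 — always -8.
Position 11 → track A, term 6 = 28.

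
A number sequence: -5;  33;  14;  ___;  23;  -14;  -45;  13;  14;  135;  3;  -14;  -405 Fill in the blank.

15

Split by position mod 3 into 3 tracks.
Subsequence A: -5, ?, -45, 135, -405 (geometric, ×-3 each step).
Subsequence B: 33, 23, 13, 3 (subtracting 10 each time).
Subsequence C: 14, -14, 14, -14 (oscillating between 14 and -14).
So the missing entry in subsequence A is 15.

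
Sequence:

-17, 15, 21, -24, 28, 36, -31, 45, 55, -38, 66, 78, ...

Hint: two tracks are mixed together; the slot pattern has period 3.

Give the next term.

Positions follow the repeating pattern ABB; grouping by letter gives 2 tracks.
Stream A: -17, -24, -31, -38 — linear: a_n = -10 − 7·n.
Stream B: 15, 21, 28, 36, 45, 55, 66, 78 — triangular numbers n(n+1)/2 for n = 5, 6, ….
Position 13 → stream A, term 5 = -45.

-45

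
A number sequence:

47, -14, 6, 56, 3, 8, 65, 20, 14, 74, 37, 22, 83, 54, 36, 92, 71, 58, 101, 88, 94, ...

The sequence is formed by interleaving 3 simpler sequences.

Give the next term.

110

The terms cycle through 3 interleaved subsequences.
Subsequence A is 47, 56, 65, 74, 83, 92, 101, which is arithmetic with common difference +9.
Subsequence B is -14, 3, 20, 37, 54, 71, 88, which is arithmetic with common difference +17.
Subsequence C is 6, 8, 14, 22, 36, 58, 94, which is each term equals the sum of the previous two.
Position 22 → subsequence A, term 8 = 110.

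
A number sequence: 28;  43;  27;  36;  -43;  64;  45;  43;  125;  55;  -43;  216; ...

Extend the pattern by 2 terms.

66, 43

Taking every 3rd term gives 3 separate tracks.
Track A is 28, 36, 45, 55, which is triangular numbers n(n+1)/2 for n = 7, 8, ….
Track B is 43, -43, 43, -43, which is the oscillation 43·(−1)^(n+1).
Track C is 27, 64, 125, 216, which is perfect cubes starting at 3³.
The 13th slot belongs to track A; its 5th term is 66.
Term 14 comes from track B (its 5th entry): 43.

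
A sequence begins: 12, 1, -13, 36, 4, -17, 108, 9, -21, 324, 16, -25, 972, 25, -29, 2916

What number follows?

Taking every 3rd term gives 3 separate tracks.
Subsequence A is 12, 36, 108, 324, 972, 2916, which is geometric with ratio 3.
Subsequence B is 1, 4, 9, 16, 25, which is perfect squares starting at 1².
Subsequence C is -13, -17, -21, -25, -29, which is arithmetic with common difference −4.
The 17th slot belongs to subsequence B; its 6th term is 36.

36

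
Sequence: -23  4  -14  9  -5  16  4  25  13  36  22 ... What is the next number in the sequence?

Positions 1, 3, 5, … form one subsequence and positions 2, 4, 6, … form another.
Subsequence A is -23, -14, -5, 4, 13, 22, which is arithmetic, step +9.
Subsequence B is 4, 9, 16, 25, 36, which is perfect squares starting at 2².
The 12th slot belongs to subsequence B; its 6th term is 49.

49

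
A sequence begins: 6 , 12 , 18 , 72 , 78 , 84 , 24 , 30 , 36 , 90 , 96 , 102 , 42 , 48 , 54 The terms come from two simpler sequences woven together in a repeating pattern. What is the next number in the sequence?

108

Positions follow the repeating pattern AAABBB; grouping by letter gives 2 tracks.
Subsequence A = 6, 12, 18, 24, 30, 36, 42, 48, 54: linear: a_n = 6·n.
Subsequence B = 72, 78, 84, 90, 96, 102: arithmetic with common difference +6.
Term 16 comes from subsequence B (its 7th entry): 108.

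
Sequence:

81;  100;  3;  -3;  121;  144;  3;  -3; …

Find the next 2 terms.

169, 196

Reading positions in blocks of 4 reveals the pattern AABB — 2 tracks woven together.
Stream A is 81, 100, 121, 144, which is the squares 9², 10², 11², ….
Stream B is 3, -3, 3, -3, which is the oscillation 3·(−1)^(n+1).
Position 9 → stream A, term 5 = 169.
Term 10 comes from stream A (its 6th entry): 196.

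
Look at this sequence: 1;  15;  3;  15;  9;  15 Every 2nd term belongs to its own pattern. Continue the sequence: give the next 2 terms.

27, 15

The terms cycle through 2 interleaved subsequences.
Stream A = 1, 3, 9: geometric with ratio 3.
Stream B = 15, 15, 15: constant 15.
Position 7 falls in stream A as its term 4, giving 27.
Position 8 falls in stream B as its term 4, giving 15.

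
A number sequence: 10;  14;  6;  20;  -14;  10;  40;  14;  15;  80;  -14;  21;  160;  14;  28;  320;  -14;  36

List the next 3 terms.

640, 14, 45

Read the sequence 3 terms at a time; column i is its own pattern.
Subsequence A = 10, 20, 40, 80, 160, 320: a geometric progression (common ratio 2).
Subsequence B = 14, -14, 14, -14, 14, -14: oscillating between 14 and -14.
Subsequence C = 6, 10, 15, 21, 28, 36: triangular numbers n(n+1)/2 for n = 3, 4, ….
Position 19 falls in subsequence A as its term 7, giving 640.
The 20th slot belongs to subsequence B; its 7th term is 14.
Position 21 → subsequence C, term 7 = 45.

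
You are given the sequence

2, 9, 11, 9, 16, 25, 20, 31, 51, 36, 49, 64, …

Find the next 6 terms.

82, 133, 215, 81, 100, 121

Positions follow the repeating pattern AAABBB; grouping by letter gives 2 tracks.
Track A = 2, 9, 11, 20, 31, 51: a Fibonacci-like recurrence a_n = a_{n-1} + a_{n-2}.
Track B = 9, 16, 25, 36, 49, 64: consecutive squares n² from n = 3.
Term 13 comes from track A (its 7th entry): 82.
The 14th slot belongs to track A; its 8th term is 133.
Term 15 comes from track A (its 9th entry): 215.
Term 16 comes from track B (its 7th entry): 81.
Position 17 → track B, term 8 = 100.
Position 18 falls in track B as its term 9, giving 121.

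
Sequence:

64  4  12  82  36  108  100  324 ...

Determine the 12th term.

Reading positions in blocks of 3 reveals the pattern ABB — 2 tracks woven together.
Track A: 64, 82, 100 — arithmetic, step +18.
Track B: 4, 12, 36, 108, 324 — geometric with ratio 3.
Position 12 falls in track B as its term 8, giving 8748.

8748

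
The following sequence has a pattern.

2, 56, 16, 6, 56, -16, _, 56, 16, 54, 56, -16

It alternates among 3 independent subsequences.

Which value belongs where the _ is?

The terms cycle through 3 interleaved subsequences.
Track A = 2, 6, ?, 54: a geometric progression (common ratio 3).
Track B = 56, 56, 56, 56: the constant sequence 56.
Track C = 16, -16, 16, -16: alternating ±16.
So the missing entry in track A is 18.

18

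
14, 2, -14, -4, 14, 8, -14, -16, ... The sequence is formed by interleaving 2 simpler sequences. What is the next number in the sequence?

Odd-indexed and even-indexed terms follow separate rules.
Subsequence A: 14, -14, 14, -14 (the oscillation 14·(−1)^(n+1)).
Subsequence B: 2, -4, 8, -16 (geometric, ×-2 each step).
Position 9 → subsequence A, term 5 = 14.

14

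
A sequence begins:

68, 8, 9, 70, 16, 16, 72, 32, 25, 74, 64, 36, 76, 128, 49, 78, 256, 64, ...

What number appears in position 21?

81

Read the sequence 3 terms at a time; column i is its own pattern.
Track A: 68, 70, 72, 74, 76, 78 (linear: a_n = 66 + 2·n).
Track B: 8, 16, 32, 64, 128, 256 (powers 2^3, 2^4, 2^5, …).
Track C: 9, 16, 25, 36, 49, 64 (perfect squares starting at 3²).
Position 21 falls in track C as its term 7, giving 81.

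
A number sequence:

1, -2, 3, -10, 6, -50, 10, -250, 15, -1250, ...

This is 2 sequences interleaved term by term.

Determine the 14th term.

-31250

Split by position mod 2 into 2 tracks.
Track A: 1, 3, 6, 10, 15 (triangular numbers n(n+1)/2 for n = 1, 2, …).
Track B: -2, -10, -50, -250, -1250 (geometric with ratio 5).
Position 14 falls in track B as its term 7, giving -31250.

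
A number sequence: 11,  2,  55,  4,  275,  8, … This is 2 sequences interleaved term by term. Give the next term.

1375

Split by position mod 2 into 2 tracks.
Stream A: 11, 55, 275 (multiplying by 5 each time).
Stream B: 2, 4, 8 (successive powers of 2).
Position 7 → stream A, term 4 = 1375.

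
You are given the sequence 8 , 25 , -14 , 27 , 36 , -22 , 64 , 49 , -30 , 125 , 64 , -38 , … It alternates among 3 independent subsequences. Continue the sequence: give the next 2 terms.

Split by position mod 3: positions 1, 4, 7, … form one track, and each other residue class forms its own.
Stream A = 8, 27, 64, 125: consecutive cubes n³ from n = 2.
Stream B = 25, 36, 49, 64: perfect squares starting at 5².
Stream C = -14, -22, -30, -38: subtracting 8 each time.
The 13th slot belongs to stream A; its 5th term is 216.
Position 14 → stream B, term 5 = 81.

216, 81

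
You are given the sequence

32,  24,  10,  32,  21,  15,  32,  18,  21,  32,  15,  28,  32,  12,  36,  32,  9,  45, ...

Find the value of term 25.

Split by position mod 3: positions 1, 4, 7, … form one track, and each other residue class forms its own.
Stream A: 32, 32, 32, 32, 32, 32 — the constant sequence 32.
Stream B: 24, 21, 18, 15, 12, 9 — arithmetic, step −3.
Stream C: 10, 15, 21, 28, 36, 45 — the triangular numbers T_4, T_5, ….
The 25th slot belongs to stream A; its 9th term is 32.

32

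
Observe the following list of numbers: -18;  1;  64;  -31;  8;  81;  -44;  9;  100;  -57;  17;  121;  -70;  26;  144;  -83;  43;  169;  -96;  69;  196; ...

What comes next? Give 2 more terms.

Split by position mod 3 into 3 tracks.
Track A: -18, -31, -44, -57, -70, -83, -96 — subtracting 13 each time.
Track B: 1, 8, 9, 17, 26, 43, 69 — a Fibonacci-like recurrence a_n = a_{n-1} + a_{n-2}.
Track C: 64, 81, 100, 121, 144, 169, 196 — perfect squares starting at 8².
The 22nd slot belongs to track A; its 8th term is -109.
Position 23 falls in track B as its term 8, giving 112.

-109, 112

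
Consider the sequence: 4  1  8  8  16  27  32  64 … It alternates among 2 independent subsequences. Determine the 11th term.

128

Taking every 2nd term gives 2 separate tracks.
Subsequence A: 4, 8, 16, 32 — geometric, ×2 each step.
Subsequence B: 1, 8, 27, 64 — consecutive cubes n³ from n = 1.
Position 11 → subsequence A, term 6 = 128.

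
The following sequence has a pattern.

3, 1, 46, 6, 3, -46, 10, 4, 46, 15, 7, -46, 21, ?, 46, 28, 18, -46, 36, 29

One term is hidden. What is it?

Split by position mod 3 into 3 tracks.
Subsequence A: 3, 6, 10, 15, 21, 28, 36. Triangular numbers n(n+1)/2 for n = 2, 3, ….
Subsequence B: 1, 3, 4, 7, ?, 18, 29. Fibonacci-style (each term is the sum of the two before it).
Subsequence C: 46, -46, 46, -46, 46, -46. Alternating ±46.
The gap is subsequence B's term 5; the rule gives 11.

11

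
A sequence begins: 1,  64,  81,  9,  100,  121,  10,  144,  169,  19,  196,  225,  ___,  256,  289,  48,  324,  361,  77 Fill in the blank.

The slot pattern repeats as ABB (period 3), so there are 2 interleaved tracks.
Stream A is 1, 9, 10, 19, ?, 48, 77, which is Fibonacci-style (each term is the sum of the two before it).
Stream B is 64, 81, 100, 121, 144, 169, 196, 225, 256, 289, 324, 361, which is the squares 8², 9², 10², ….
Filling stream A at index 5 by its rule yields 29.

29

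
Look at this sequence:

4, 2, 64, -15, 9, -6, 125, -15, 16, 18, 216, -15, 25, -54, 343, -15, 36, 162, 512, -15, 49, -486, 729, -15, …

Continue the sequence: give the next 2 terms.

Taking every 4th term gives 4 separate tracks.
Track A = 4, 9, 16, 25, 36, 49: the squares 2², 3², 4², ….
Track B = 2, -6, 18, -54, 162, -486: a geometric progression (common ratio -3).
Track C = 64, 125, 216, 343, 512, 729: consecutive cubes n³ from n = 4.
Track D = -15, -15, -15, -15, -15, -15: always -15.
Position 25 falls in track A as its term 7, giving 64.
Term 26 comes from track B (its 7th entry): 1458.

64, 1458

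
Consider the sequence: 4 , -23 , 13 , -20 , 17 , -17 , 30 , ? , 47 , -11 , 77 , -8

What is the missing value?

-14

The terms cycle through 2 interleaved subsequences.
Track A = 4, 13, 17, 30, 47, 77: each term equals the sum of the previous two.
Track B = -23, -20, -17, ?, -11, -8: arithmetic with common difference +3.
Track B's pattern makes the blank -14.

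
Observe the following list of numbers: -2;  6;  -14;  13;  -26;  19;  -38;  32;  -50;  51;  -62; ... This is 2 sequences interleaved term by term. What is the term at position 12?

83

Odd-indexed and even-indexed terms follow separate rules.
Track A is -2, -14, -26, -38, -50, -62, which is subtracting 12 each time.
Track B is 6, 13, 19, 32, 51, which is Fibonacci-style (each term is the sum of the two before it).
Position 12 → track B, term 6 = 83.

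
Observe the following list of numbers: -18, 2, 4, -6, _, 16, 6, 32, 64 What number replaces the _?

Reading positions in blocks of 3 reveals the pattern ABB — 2 tracks woven together.
Track A = -18, -6, 6: linear: a_n = -30 + 12·n.
Track B = 2, 4, ?, 16, 32, 64: multiplying by 2 each time.
So the missing entry in track B is 8.

8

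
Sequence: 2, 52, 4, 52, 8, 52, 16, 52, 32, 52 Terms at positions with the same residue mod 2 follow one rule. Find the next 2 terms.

64, 52

Taking every 2nd term gives 2 separate tracks.
Stream A: 2, 4, 8, 16, 32 — successive powers of 2.
Stream B: 52, 52, 52, 52, 52 — the constant sequence 52.
Position 11 falls in stream A as its term 6, giving 64.
Position 12 → stream B, term 6 = 52.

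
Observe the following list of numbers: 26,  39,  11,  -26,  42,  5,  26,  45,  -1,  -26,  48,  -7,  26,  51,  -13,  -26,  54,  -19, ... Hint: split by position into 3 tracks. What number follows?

Read the sequence 3 terms at a time; column i is its own pattern.
Stream A: 26, -26, 26, -26, 26, -26 (alternating ±26).
Stream B: 39, 42, 45, 48, 51, 54 (linear: a_n = 36 + 3·n).
Stream C: 11, 5, -1, -7, -13, -19 (arithmetic, step −6).
Term 19 comes from stream A (its 7th entry): 26.

26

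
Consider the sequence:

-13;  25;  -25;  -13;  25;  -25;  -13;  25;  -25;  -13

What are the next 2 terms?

25, -25

Positions follow the repeating pattern ABB; grouping by letter gives 2 tracks.
Subsequence A is -13, -13, -13, -13, which is the constant sequence -13.
Subsequence B is 25, -25, 25, -25, 25, -25, which is oscillating between 25 and -25.
Term 11 comes from subsequence B (its 7th entry): 25.
Position 12 → subsequence B, term 8 = -25.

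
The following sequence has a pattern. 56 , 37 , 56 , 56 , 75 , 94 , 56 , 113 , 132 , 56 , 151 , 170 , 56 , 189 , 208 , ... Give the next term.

Positions follow the repeating pattern ABB; grouping by letter gives 2 tracks.
Stream A is 56, 56, 56, 56, 56, which is the constant sequence 56.
Stream B is 37, 56, 75, 94, 113, 132, 151, 170, 189, 208, which is arithmetic with common difference +19.
Position 16 falls in stream A as its term 6, giving 56.

56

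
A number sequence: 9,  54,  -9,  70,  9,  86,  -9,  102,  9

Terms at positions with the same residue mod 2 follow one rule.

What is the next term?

Odd-indexed and even-indexed terms follow separate rules.
Stream A: 9, -9, 9, -9, 9. Alternating ±9.
Stream B: 54, 70, 86, 102. Adding 16 each time.
Term 10 comes from stream B (its 5th entry): 118.

118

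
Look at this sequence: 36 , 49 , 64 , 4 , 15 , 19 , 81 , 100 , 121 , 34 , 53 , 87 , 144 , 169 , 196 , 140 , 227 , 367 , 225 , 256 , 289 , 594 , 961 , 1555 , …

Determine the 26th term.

361

The slot pattern repeats as AAABBB (period 6), so there are 2 interleaved tracks.
Track A = 36, 49, 64, 81, 100, 121, 144, 169, 196, 225, 256, 289: perfect squares starting at 6².
Track B = 4, 15, 19, 34, 53, 87, 140, 227, 367, 594, 961, 1555: each term equals the sum of the previous two.
Position 26 → track A, term 14 = 361.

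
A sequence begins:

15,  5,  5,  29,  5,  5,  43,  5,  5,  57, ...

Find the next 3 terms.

Reading positions in blocks of 3 reveals the pattern ABB — 2 tracks woven together.
Track A: 15, 29, 43, 57 — arithmetic, step +14.
Track B: 5, 5, 5, 5, 5, 5 — constant 5.
Term 11 comes from track B (its 7th entry): 5.
Term 12 comes from track B (its 8th entry): 5.
Position 13 → track A, term 5 = 71.

5, 5, 71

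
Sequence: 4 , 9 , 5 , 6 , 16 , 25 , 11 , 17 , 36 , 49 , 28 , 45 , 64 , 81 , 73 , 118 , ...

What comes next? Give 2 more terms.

Positions follow the repeating pattern AABB; grouping by letter gives 2 tracks.
Subsequence A: 4, 9, 16, 25, 36, 49, 64, 81 — perfect squares starting at 2².
Subsequence B: 5, 6, 11, 17, 28, 45, 73, 118 — a Fibonacci-like recurrence a_n = a_{n-1} + a_{n-2}.
Position 17 falls in subsequence A as its term 9, giving 100.
Term 18 comes from subsequence A (its 10th entry): 121.

100, 121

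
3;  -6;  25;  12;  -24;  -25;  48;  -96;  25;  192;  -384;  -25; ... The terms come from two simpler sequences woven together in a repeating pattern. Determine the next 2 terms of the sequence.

Positions follow the repeating pattern AAB; grouping by letter gives 2 tracks.
Subsequence A: 3, -6, 12, -24, 48, -96, 192, -384 (multiplying by -2 each time).
Subsequence B: 25, -25, 25, -25 (alternating ±25).
Position 13 → subsequence A, term 9 = 768.
Position 14 falls in subsequence A as its term 10, giving -1536.

768, -1536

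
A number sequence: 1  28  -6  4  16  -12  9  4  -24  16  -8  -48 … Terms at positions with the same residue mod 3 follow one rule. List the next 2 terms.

25, -20

Split by position mod 3: positions 1, 4, 7, … form one track, and each other residue class forms its own.
Track A = 1, 4, 9, 16: the squares 1², 2², 3², ….
Track B = 28, 16, 4, -8: arithmetic with common difference −12.
Track C = -6, -12, -24, -48: geometric with ratio 2.
Position 13 → track A, term 5 = 25.
Term 14 comes from track B (its 5th entry): -20.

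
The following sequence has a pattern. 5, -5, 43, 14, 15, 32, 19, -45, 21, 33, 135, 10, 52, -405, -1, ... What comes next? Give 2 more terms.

Split by position mod 3 into 3 tracks.
Stream A = 5, 14, 19, 33, 52: a Fibonacci-like recurrence a_n = a_{n-1} + a_{n-2}.
Stream B = -5, 15, -45, 135, -405: a geometric progression (common ratio -3).
Stream C = 43, 32, 21, 10, -1: arithmetic with common difference −11.
Position 16 falls in stream A as its term 6, giving 85.
Position 17 falls in stream B as its term 6, giving 1215.

85, 1215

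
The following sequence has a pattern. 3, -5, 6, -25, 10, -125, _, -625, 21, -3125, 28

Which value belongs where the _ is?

15

Taking every 2nd term gives 2 separate tracks.
Subsequence A: 3, 6, 10, ?, 21, 28. Triangular numbers n(n+1)/2 for n = 2, 3, ….
Subsequence B: -5, -25, -125, -625, -3125. A geometric progression (common ratio 5).
So the missing entry in subsequence A is 15.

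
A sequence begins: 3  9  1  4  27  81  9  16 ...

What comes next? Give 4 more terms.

The slot pattern repeats as AABB (period 4), so there are 2 interleaved tracks.
Track A: 3, 9, 27, 81 (successive powers of 3).
Track B: 1, 4, 9, 16 (consecutive squares n² from n = 1).
Term 9 comes from track A (its 5th entry): 243.
Position 10 → track A, term 6 = 729.
Position 11 → track B, term 5 = 25.
Position 12 falls in track B as its term 6, giving 36.

243, 729, 25, 36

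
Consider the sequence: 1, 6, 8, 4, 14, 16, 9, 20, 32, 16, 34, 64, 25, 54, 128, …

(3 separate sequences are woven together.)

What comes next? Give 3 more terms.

Read the sequence 3 terms at a time; column i is its own pattern.
Track A: 1, 4, 9, 16, 25 (the squares 1², 2², 3², …).
Track B: 6, 14, 20, 34, 54 (Fibonacci-style (each term is the sum of the two before it)).
Track C: 8, 16, 32, 64, 128 (geometric with ratio 2).
The 16th slot belongs to track A; its 6th term is 36.
Term 17 comes from track B (its 6th entry): 88.
Term 18 comes from track C (its 6th entry): 256.

36, 88, 256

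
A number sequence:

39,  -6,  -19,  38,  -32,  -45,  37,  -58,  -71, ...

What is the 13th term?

The slot pattern repeats as ABB (period 3), so there are 2 interleaved tracks.
Subsequence A is 39, 38, 37, which is linear: a_n = 40 − n.
Subsequence B is -6, -19, -32, -45, -58, -71, which is subtracting 13 each time.
Term 13 comes from subsequence A (its 5th entry): 35.

35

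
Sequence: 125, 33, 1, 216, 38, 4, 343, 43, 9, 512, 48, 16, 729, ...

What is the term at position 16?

The terms cycle through 3 interleaved subsequences.
Track A: 125, 216, 343, 512, 729 (consecutive cubes n³ from n = 5).
Track B: 33, 38, 43, 48 (arithmetic, step +5).
Track C: 1, 4, 9, 16 (perfect squares starting at 1²).
The 16th slot belongs to track A; its 6th term is 1000.

1000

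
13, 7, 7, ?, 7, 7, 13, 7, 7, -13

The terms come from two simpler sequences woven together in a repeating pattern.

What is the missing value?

-13

Positions follow the repeating pattern ABB; grouping by letter gives 2 tracks.
Track A: 13, ?, 13, -13 (alternating ±13).
Track B: 7, 7, 7, 7, 7, 7 (always 7).
So the missing entry in track A is -13.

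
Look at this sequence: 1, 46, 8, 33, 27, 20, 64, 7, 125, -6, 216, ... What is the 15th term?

Odd-indexed and even-indexed terms follow separate rules.
Subsequence A: 1, 8, 27, 64, 125, 216. Perfect cubes starting at 1³.
Subsequence B: 46, 33, 20, 7, -6. Subtracting 13 each time.
Position 15 falls in subsequence A as its term 8, giving 512.

512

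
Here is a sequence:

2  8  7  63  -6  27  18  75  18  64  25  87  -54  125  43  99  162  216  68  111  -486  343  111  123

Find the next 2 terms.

Split by position mod 4: positions 1, 5, 9, … form one track, and each other residue class forms its own.
Stream A = 2, -6, 18, -54, 162, -486: geometric with ratio -3.
Stream B = 8, 27, 64, 125, 216, 343: the cubes 2³, 3³, 4³, ….
Stream C = 7, 18, 25, 43, 68, 111: Fibonacci-style (each term is the sum of the two before it).
Stream D = 63, 75, 87, 99, 111, 123: arithmetic with common difference +12.
Position 25 → stream A, term 7 = 1458.
Position 26 falls in stream B as its term 7, giving 512.

1458, 512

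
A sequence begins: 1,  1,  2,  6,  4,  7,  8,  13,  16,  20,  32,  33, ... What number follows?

Positions 1, 3, 5, … form one subsequence and positions 2, 4, 6, … form another.
Stream A: 1, 2, 4, 8, 16, 32 (a geometric progression (common ratio 2)).
Stream B: 1, 6, 7, 13, 20, 33 (Fibonacci-style (each term is the sum of the two before it)).
Position 13 → stream A, term 7 = 64.

64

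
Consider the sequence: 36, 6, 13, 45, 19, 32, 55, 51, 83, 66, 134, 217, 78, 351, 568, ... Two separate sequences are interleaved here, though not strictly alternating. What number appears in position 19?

105

The slot pattern repeats as ABB (period 3), so there are 2 interleaved tracks.
Track A: 36, 45, 55, 66, 78. Triangular numbers starting at T_8.
Track B: 6, 13, 19, 32, 51, 83, 134, 217, 351, 568. Each term equals the sum of the previous two.
Term 19 comes from track A (its 7th entry): 105.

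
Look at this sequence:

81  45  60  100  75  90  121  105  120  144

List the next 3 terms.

135, 150, 169

Reading positions in blocks of 3 reveals the pattern ABB — 2 tracks woven together.
Stream A is 81, 100, 121, 144, which is perfect squares starting at 9².
Stream B is 45, 60, 75, 90, 105, 120, which is arithmetic, step +15.
Term 11 comes from stream B (its 7th entry): 135.
Term 12 comes from stream B (its 8th entry): 150.
The 13th slot belongs to stream A; its 5th term is 169.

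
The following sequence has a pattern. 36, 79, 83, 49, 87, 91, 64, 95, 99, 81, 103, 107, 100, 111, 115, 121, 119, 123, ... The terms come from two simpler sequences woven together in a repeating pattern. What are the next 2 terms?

144, 127

Positions follow the repeating pattern ABB; grouping by letter gives 2 tracks.
Track A is 36, 49, 64, 81, 100, 121, which is consecutive squares n² from n = 6.
Track B is 79, 83, 87, 91, 95, 99, 103, 107, 111, 115, 119, 123, which is adding 4 each time.
Term 19 comes from track A (its 7th entry): 144.
Position 20 falls in track B as its term 13, giving 127.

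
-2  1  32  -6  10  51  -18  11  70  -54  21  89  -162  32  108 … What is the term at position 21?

Read the sequence 3 terms at a time; column i is its own pattern.
Track A = -2, -6, -18, -54, -162: geometric, ×3 each step.
Track B = 1, 10, 11, 21, 32: a Fibonacci-like recurrence a_n = a_{n-1} + a_{n-2}.
Track C = 32, 51, 70, 89, 108: arithmetic, step +19.
The 21st slot belongs to track C; its 7th term is 146.

146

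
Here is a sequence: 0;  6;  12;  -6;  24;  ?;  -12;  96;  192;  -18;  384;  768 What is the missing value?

Positions follow the repeating pattern ABB; grouping by letter gives 2 tracks.
Track A: 0, -6, -12, -18 (arithmetic, step −6).
Track B: 6, 12, 24, ?, 96, 192, 384, 768 (a geometric progression (common ratio 2)).
Filling track B at index 4 by its rule yields 48.

48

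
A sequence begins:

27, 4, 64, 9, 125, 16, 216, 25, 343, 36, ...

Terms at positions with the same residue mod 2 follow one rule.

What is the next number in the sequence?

512

The terms cycle through 2 interleaved subsequences.
Track A is 27, 64, 125, 216, 343, which is consecutive cubes n³ from n = 3.
Track B is 4, 9, 16, 25, 36, which is consecutive squares n² from n = 2.
Term 11 comes from track A (its 6th entry): 512.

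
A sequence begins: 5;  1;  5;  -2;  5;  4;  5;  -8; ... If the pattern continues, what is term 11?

Split by position mod 2 into 2 tracks.
Track A: 5, 5, 5, 5. Always 5.
Track B: 1, -2, 4, -8. A geometric progression (common ratio -2).
Position 11 → track A, term 6 = 5.

5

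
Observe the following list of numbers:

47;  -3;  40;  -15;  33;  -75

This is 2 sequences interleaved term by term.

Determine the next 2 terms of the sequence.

Taking every 2nd term gives 2 separate tracks.
Subsequence A: 47, 40, 33 (subtracting 7 each time).
Subsequence B: -3, -15, -75 (a geometric progression (common ratio 5)).
Position 7 falls in subsequence A as its term 4, giving 26.
Position 8 falls in subsequence B as its term 4, giving -375.

26, -375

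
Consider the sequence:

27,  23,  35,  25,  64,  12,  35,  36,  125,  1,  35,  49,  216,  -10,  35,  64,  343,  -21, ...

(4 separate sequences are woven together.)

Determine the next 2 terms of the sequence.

35, 81

The terms cycle through 4 interleaved subsequences.
Track A: 27, 64, 125, 216, 343 (consecutive cubes n³ from n = 3).
Track B: 23, 12, 1, -10, -21 (arithmetic with common difference −11).
Track C: 35, 35, 35, 35 (always 35).
Track D: 25, 36, 49, 64 (perfect squares starting at 5²).
The 19th slot belongs to track C; its 5th term is 35.
The 20th slot belongs to track D; its 5th term is 81.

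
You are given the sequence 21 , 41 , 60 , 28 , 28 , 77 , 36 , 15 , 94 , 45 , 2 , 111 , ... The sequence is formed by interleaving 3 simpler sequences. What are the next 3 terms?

Read the sequence 3 terms at a time; column i is its own pattern.
Subsequence A: 21, 28, 36, 45 (triangular numbers n(n+1)/2 for n = 6, 7, …).
Subsequence B: 41, 28, 15, 2 (linear: a_n = 54 − 13·n).
Subsequence C: 60, 77, 94, 111 (adding 17 each time).
Position 13 → subsequence A, term 5 = 55.
Term 14 comes from subsequence B (its 5th entry): -11.
The 15th slot belongs to subsequence C; its 5th term is 128.

55, -11, 128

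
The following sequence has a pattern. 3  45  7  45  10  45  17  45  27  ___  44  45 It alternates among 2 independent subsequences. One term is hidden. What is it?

Split by position mod 2 into 2 tracks.
Track A: 3, 7, 10, 17, 27, 44 (each term equals the sum of the previous two).
Track B: 45, 45, 45, 45, ?, 45 (the constant sequence 45).
So the missing entry in track B is 45.

45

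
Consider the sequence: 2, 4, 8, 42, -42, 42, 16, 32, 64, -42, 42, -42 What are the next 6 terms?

128, 256, 512, 42, -42, 42

The slot pattern repeats as AAABBB (period 6), so there are 2 interleaved tracks.
Subsequence A is 2, 4, 8, 16, 32, 64, which is geometric, ×2 each step.
Subsequence B is 42, -42, 42, -42, 42, -42, which is oscillating between 42 and -42.
The 13th slot belongs to subsequence A; its 7th term is 128.
The 14th slot belongs to subsequence A; its 8th term is 256.
The 15th slot belongs to subsequence A; its 9th term is 512.
Position 16 falls in subsequence B as its term 7, giving 42.
Term 17 comes from subsequence B (its 8th entry): -42.
Position 18 → subsequence B, term 9 = 42.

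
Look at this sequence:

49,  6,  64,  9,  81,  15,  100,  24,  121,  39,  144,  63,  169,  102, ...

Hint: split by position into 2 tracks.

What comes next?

196

Taking every 2nd term gives 2 separate tracks.
Subsequence A = 49, 64, 81, 100, 121, 144, 169: consecutive squares n² from n = 7.
Subsequence B = 6, 9, 15, 24, 39, 63, 102: Fibonacci-style (each term is the sum of the two before it).
Position 15 falls in subsequence A as its term 8, giving 196.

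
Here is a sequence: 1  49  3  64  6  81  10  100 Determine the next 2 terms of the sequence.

Odd-indexed and even-indexed terms follow separate rules.
Track A = 1, 3, 6, 10: the triangular numbers T_1, T_2, ….
Track B = 49, 64, 81, 100: consecutive squares n² from n = 7.
The 9th slot belongs to track A; its 5th term is 15.
The 10th slot belongs to track B; its 5th term is 121.

15, 121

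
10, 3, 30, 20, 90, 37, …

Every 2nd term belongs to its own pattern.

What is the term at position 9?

The terms cycle through 2 interleaved subsequences.
Subsequence A: 10, 30, 90 — multiplying by 3 each time.
Subsequence B: 3, 20, 37 — arithmetic, step +17.
Term 9 comes from subsequence A (its 5th entry): 810.

810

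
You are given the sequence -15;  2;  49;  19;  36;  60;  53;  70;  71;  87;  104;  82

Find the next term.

121

Positions follow the repeating pattern AAB; grouping by letter gives 2 tracks.
Track A is -15, 2, 19, 36, 53, 70, 87, 104, which is adding 17 each time.
Track B is 49, 60, 71, 82, which is adding 11 each time.
Term 13 comes from track A (its 9th entry): 121.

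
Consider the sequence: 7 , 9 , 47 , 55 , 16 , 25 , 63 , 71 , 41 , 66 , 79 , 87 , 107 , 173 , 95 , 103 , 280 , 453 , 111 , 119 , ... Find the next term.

Positions follow the repeating pattern AABB; grouping by letter gives 2 tracks.
Track A = 7, 9, 16, 25, 41, 66, 107, 173, 280, 453: a Fibonacci-like recurrence a_n = a_{n-1} + a_{n-2}.
Track B = 47, 55, 63, 71, 79, 87, 95, 103, 111, 119: linear: a_n = 39 + 8·n.
The 21st slot belongs to track A; its 11th term is 733.

733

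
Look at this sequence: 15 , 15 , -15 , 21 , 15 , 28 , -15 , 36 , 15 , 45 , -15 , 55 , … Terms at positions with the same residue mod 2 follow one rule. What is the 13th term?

15

Taking every 2nd term gives 2 separate tracks.
Subsequence A is 15, -15, 15, -15, 15, -15, which is oscillating between 15 and -15.
Subsequence B is 15, 21, 28, 36, 45, 55, which is triangular numbers n(n+1)/2 for n = 5, 6, ….
Position 13 falls in subsequence A as its term 7, giving 15.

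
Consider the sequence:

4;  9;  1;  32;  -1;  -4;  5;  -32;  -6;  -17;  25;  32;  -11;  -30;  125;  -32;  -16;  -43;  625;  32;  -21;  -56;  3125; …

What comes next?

Read the sequence 4 terms at a time; column i is its own pattern.
Subsequence A: 4, -1, -6, -11, -16, -21 (arithmetic, step −5).
Subsequence B: 9, -4, -17, -30, -43, -56 (subtracting 13 each time).
Subsequence C: 1, 5, 25, 125, 625, 3125 (successive powers of 5).
Subsequence D: 32, -32, 32, -32, 32 (alternating ±32).
Position 24 → subsequence D, term 6 = -32.

-32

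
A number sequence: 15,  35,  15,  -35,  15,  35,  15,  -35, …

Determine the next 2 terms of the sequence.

15, 35

Odd-indexed and even-indexed terms follow separate rules.
Subsequence A is 15, 15, 15, 15, which is the constant sequence 15.
Subsequence B is 35, -35, 35, -35, which is alternating ±35.
Position 9 → subsequence A, term 5 = 15.
Position 10 → subsequence B, term 5 = 35.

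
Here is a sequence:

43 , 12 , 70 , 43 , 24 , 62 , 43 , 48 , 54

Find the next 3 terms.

43, 96, 46

Split by position mod 3 into 3 tracks.
Stream A = 43, 43, 43: the constant sequence 43.
Stream B = 12, 24, 48: geometric, ×2 each step.
Stream C = 70, 62, 54: arithmetic, step −8.
Term 10 comes from stream A (its 4th entry): 43.
Position 11 → stream B, term 4 = 96.
Term 12 comes from stream C (its 4th entry): 46.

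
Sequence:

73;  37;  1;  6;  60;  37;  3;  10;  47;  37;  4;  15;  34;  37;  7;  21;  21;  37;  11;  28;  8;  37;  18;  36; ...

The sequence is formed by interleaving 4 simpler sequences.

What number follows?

-5

Split by position mod 4 into 4 tracks.
Track A: 73, 60, 47, 34, 21, 8 (linear: a_n = 86 − 13·n).
Track B: 37, 37, 37, 37, 37, 37 (the constant sequence 37).
Track C: 1, 3, 4, 7, 11, 18 (each term equals the sum of the previous two).
Track D: 6, 10, 15, 21, 28, 36 (the triangular numbers T_3, T_4, …).
Position 25 → track A, term 7 = -5.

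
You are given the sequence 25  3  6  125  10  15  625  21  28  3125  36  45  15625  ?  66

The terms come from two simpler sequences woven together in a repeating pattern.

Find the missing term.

The slot pattern repeats as ABB (period 3), so there are 2 interleaved tracks.
Track A is 25, 125, 625, 3125, 15625, which is powers 5^2, 5^3, 5^4, ….
Track B is 3, 6, 10, 15, 21, 28, 36, 45, ?, 66, which is triangular numbers starting at T_2.
So the missing entry in track B is 55.

55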